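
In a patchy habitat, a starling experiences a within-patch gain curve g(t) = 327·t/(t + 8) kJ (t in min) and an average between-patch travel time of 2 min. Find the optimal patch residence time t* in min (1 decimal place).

Optimal t* satisfies g'(t*) = g(t*)/(T + t*).
g'(t) = 327·8/(t + 8)². Setting 327·8/(t+8)² = 327t/[(t+8)(2+t)] gives 8(2+t) = t(t+8), so t² = 8×2 = 16.
t* = √16 = 4 min.

4.0 min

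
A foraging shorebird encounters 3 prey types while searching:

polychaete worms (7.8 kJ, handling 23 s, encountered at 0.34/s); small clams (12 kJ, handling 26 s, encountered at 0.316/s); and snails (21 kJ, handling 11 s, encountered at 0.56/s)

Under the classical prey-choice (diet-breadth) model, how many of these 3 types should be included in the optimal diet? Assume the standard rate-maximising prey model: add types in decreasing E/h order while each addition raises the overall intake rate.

1

Profitabilities (E/h, kJ/s): snails 1.91, small clams 0.462, polychaete worms 0.339. Add prey in this order while the next type's profitability exceeds the intake rate on those already taken.
Rate on top 1: 1.642. small clams: 0.462 < 1.642 → exclude; stop.
Optimal diet: snails — 1 of 3 types.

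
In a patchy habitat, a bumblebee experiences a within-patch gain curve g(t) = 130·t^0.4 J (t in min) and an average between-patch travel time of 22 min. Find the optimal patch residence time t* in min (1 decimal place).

Maximise g(t)/(T+t): set derivative to zero → g'(t)(T+t) = g(t).
g'(t) = 0.4·130·t^-0.6. Setting 0.4·130·t^-0.6 = 130·t^0.4/(22+t) gives 0.4(22+t) = t, so 0.60·t = 0.4×22.
t* = 0.4×22/0.60 = 14.67 min.

14.7 min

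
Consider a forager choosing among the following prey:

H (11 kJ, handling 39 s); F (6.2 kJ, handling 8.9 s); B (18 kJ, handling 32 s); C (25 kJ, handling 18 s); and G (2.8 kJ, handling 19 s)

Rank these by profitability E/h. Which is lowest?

G

Profitability E/h (kJ/s): H = 11/39 = 0.282, F = 6.2/8.9 = 0.697, B = 18/32 = 0.562, C = 25/18 = 1.39, G = 2.8/19 = 0.147.
Ranked: C > F > B > H > G.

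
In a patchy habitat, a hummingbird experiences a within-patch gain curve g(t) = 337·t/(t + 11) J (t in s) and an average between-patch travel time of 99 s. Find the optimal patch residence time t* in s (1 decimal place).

By the marginal value theorem, leave when the instantaneous gain rate g'(t) equals the habitat-wide average g(t)/(T + t).
g'(t) = 337·11/(t + 11)². Setting 337·11/(t+11)² = 337t/[(t+11)(99+t)] gives 11(99+t) = t(t+11), so t² = 11×99 = 1089.
t* = √1089 = 33 s.

33.0 s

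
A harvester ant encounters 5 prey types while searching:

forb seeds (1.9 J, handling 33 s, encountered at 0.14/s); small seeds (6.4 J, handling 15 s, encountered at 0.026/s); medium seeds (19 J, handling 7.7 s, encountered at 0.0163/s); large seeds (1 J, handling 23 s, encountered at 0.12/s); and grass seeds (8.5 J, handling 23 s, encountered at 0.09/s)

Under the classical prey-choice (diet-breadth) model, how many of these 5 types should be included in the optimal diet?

3

Profitabilities (E/h, J/s): medium seeds 2.47, small seeds 0.427, grass seeds 0.37, forb seeds 0.0576, large seeds 0.0435. Add prey in this order while the next type's profitability exceeds the intake rate on those already taken.
Rate on top 1: 0.2752. small seeds: 0.427 > 0.2752 → include.
Rate on top 2: 0.3142. grass seeds: 0.37 > 0.3142 → include.
Rate on top 3: 0.3461. forb seeds: 0.0576 < 0.3461 → exclude; stop.
Optimal diet: medium seeds, small seeds, grass seeds — 3 of 5 types.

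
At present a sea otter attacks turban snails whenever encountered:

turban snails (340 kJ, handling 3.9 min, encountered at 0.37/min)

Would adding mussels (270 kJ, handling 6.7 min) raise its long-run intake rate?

Intake rate on the current diet: R = (0.37×340) / (1 + 0.37×3.9) = 125.8/2.443 = 51.49 kJ/min.
Profitability of mussels: 270/6.7 = 40.3 kJ/min.
Since 40.3 < R, time spent handling mussels is better spent searching.

No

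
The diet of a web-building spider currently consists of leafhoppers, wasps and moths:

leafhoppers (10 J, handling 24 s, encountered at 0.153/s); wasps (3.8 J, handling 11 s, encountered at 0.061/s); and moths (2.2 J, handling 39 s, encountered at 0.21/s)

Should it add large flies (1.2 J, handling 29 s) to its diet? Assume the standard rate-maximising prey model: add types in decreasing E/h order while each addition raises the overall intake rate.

Current rate: (0.153×10 + 0.061×3.8 + 0.21×2.2)/(1 + 0.153×24 + 0.061×11 + 0.21×39) = 0.1643 J/s.
Profitability of large flies: 1.2/29 = 0.04138 J/s.
Since 0.04138 < R, time spent handling large flies is better spent searching.

No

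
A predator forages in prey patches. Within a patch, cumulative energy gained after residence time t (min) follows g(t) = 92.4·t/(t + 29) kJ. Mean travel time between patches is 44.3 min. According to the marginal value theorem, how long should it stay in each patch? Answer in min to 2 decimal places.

35.84 min

Optimal t* satisfies g'(t*) = g(t*)/(T + t*).
g'(t) = 92.4·29/(t + 29)². Setting 92.4·29/(t+29)² = 92.4t/[(t+29)(44.3+t)] gives 29(44.3+t) = t(t+29), so t² = 29×44.3 = 1285.
t* = √1285 = 35.84 min.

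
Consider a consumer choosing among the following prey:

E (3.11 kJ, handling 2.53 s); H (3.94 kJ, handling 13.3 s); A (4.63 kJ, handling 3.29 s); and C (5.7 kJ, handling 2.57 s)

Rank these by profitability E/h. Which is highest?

In descending order of E/h:
C: 5.7/2.57 = 2.22 kJ/s
A: 4.63/3.29 = 1.41 kJ/s
E: 3.11/2.53 = 1.23 kJ/s
H: 3.94/13.3 = 0.296 kJ/s

C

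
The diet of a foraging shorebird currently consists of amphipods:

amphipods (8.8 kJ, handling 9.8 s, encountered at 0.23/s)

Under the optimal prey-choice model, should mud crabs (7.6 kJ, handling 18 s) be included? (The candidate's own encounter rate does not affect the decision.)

On amphipods alone, R = ΣλE/(1+Σλh) = 2.024/3.254 = 0.622 kJ/s.
mud crabs: E/h = 7.6/18 = 0.4222 kJ/s.
0.4222 < 0.622, so adding mud crabs would lower the average — exclude it.

No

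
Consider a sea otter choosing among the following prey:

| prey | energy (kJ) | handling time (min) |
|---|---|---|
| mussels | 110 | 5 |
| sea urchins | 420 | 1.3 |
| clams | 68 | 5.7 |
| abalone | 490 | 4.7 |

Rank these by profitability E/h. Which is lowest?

In descending order of E/h:
sea urchins: 420/1.3 = 323 kJ/min
abalone: 490/4.7 = 104 kJ/min
mussels: 110/5 = 22 kJ/min
clams: 68/5.7 = 11.9 kJ/min

clams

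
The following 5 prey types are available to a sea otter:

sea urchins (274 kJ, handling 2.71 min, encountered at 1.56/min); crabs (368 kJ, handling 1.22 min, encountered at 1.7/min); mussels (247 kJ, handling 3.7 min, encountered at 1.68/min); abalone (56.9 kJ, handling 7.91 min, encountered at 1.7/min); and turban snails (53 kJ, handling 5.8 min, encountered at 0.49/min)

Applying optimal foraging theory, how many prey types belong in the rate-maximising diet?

Profitabilities (E/h, kJ/min): crabs 302, sea urchins 101, mussels 66.8, turban snails 9.14, abalone 7.19. Add prey in this order while the next type's profitability exceeds the intake rate on those already taken.
Rate on top 1: 203.5. sea urchins: 101 < 203.5 → exclude; stop.
Optimal diet: crabs — 1 of 5 types.

1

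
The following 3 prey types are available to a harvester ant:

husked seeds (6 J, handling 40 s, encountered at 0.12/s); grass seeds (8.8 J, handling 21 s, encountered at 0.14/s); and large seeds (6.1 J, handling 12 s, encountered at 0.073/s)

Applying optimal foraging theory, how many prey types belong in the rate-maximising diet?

Rank by E/h (J/s): large seeds 0.508, grass seeds 0.419, husked seeds 0.15. Include each in turn until the next type's E/h falls below the running intake rate.
Rate on top 1: 0.2374. grass seeds: 0.419 > 0.2374 → include.
Rate on top 2: 0.3483. husked seeds: 0.15 < 0.3483 → exclude; stop.
Optimal diet: large seeds, grass seeds — 2 of 3 types.

2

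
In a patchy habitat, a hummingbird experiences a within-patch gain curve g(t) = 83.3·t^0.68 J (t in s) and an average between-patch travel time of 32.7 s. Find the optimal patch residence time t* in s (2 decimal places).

69.49 s

By the marginal value theorem, leave when the instantaneous gain rate g'(t) equals the habitat-wide average g(t)/(T + t).
g'(t) = 0.68·83.3·t^-0.32. Setting 0.68·83.3·t^-0.32 = 83.3·t^0.68/(32.7+t) gives 0.68(32.7+t) = t, so 0.32·t = 0.68×32.7.
t* = 0.68×32.7/0.32 = 69.49 s.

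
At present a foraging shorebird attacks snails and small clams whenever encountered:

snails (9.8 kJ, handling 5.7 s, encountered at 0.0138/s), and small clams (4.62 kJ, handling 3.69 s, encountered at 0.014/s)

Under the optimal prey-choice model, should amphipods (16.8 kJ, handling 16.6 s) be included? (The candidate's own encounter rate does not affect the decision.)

Yes

Intake rate on the current diet: R = (0.0138×9.8 + 0.014×4.62) / (1 + 0.0138×5.7 + 0.014×3.69) = 0.1999/1.13 = 0.1769 kJ/s.
Profitability of amphipods: 16.8/16.6 = 1.012 kJ/s.
Since 1.012 > R, including amphipods increases the long-run rate.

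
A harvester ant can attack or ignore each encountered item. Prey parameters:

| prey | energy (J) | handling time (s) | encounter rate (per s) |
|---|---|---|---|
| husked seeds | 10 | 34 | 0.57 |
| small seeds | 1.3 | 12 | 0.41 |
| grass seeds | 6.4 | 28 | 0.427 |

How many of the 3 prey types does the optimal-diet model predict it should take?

1

Rank by E/h (J/s): husked seeds 0.294, grass seeds 0.229, small seeds 0.108. Include each in turn until the next type's E/h falls below the running intake rate.
Rate on top 1: 0.2797. grass seeds: 0.229 < 0.2797 → exclude; stop.
Optimal diet: husked seeds — 1 of 3 types.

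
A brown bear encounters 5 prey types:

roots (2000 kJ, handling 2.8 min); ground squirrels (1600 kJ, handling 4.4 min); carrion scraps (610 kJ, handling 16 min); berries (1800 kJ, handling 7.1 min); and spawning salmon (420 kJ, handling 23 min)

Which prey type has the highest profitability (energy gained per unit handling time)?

roots

In descending order of E/h:
roots: 2000/2.8 = 714 kJ/min
ground squirrels: 1600/4.4 = 364 kJ/min
berries: 1800/7.1 = 254 kJ/min
carrion scraps: 610/16 = 38.1 kJ/min
spawning salmon: 420/23 = 18.3 kJ/min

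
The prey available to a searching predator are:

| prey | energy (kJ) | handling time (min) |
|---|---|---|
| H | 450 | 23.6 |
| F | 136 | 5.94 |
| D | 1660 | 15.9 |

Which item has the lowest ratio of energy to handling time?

H

Profitability E/h (kJ/min): H = 450/23.6 = 19.1, F = 136/5.94 = 22.9, D = 1660/15.9 = 104.
Ranked: D > F > H.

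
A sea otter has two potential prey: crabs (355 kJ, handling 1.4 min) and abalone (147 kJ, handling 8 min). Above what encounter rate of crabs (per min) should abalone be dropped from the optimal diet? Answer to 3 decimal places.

0.056 per min

The zero-one rule: include abalone iff E₂/h₂ > λE₁/(1+λh₁). Equality gives the switch point.
λE₁h₂ = E₂ + λE₂h₁ ⇒ λ = E₂/(E₁h₂ − E₂h₁) = 147/(2840 − 205.8) = 0.0558 per min.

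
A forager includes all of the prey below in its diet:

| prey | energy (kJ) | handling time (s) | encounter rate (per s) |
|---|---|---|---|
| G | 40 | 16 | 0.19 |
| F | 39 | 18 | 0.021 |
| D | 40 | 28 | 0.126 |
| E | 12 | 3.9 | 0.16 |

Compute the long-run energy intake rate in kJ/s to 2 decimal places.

R = Σλ_iE_i / (1 + Σλ_ih_i)
Numerator: 0.19×40 + 0.021×39 + 0.126×40 + 0.16×12 = 15.38
Denominator: 1 + 0.19×16 + 0.021×18 + 0.126×28 + 0.16×3.9 = 8.57
R = 15.38/8.57 = 1.795 kJ/s

1.79 kJ/s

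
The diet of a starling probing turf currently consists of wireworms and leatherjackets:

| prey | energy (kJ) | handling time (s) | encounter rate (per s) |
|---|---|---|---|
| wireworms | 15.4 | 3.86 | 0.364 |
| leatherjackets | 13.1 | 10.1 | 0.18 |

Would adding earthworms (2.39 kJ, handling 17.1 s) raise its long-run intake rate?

Current rate: (0.364×15.4 + 0.18×13.1)/(1 + 0.364×3.86 + 0.18×10.1) = 1.886 kJ/s.
earthworms: E/h = 2.39/17.1 = 0.1398 kJ/s.
0.1398 < 1.886, so adding earthworms would lower the average — exclude it.

No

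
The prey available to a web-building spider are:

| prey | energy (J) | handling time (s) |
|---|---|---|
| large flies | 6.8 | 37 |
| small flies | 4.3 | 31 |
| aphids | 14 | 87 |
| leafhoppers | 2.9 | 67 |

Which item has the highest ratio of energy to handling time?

Profitability E/h (J/s): large flies = 6.8/37 = 0.184, small flies = 4.3/31 = 0.139, aphids = 14/87 = 0.161, leafhoppers = 2.9/67 = 0.0433.
Ranked: large flies > aphids > small flies > leafhoppers.

large flies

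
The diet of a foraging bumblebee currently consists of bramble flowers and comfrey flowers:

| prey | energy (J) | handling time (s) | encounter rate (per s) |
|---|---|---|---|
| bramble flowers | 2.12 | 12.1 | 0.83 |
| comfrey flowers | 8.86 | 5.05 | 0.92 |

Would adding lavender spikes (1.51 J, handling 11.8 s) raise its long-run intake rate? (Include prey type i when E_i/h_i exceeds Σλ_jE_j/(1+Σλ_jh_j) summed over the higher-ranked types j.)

On bramble flowers and comfrey flowers alone, R = ΣλE/(1+Σλh) = 9.911/15.69 = 0.6317 J/s.
lavender spikes: E/h = 1.51/11.8 = 0.128 J/s.
0.128 < 0.6317, so adding lavender spikes would lower the average — exclude it.

No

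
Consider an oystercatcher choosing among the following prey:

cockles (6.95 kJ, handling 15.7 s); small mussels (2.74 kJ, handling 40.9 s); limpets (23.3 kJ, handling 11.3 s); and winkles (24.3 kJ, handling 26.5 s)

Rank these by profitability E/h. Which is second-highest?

winkles

Profitability E/h (kJ/s): cockles = 6.95/15.7 = 0.443, small mussels = 2.74/40.9 = 0.067, limpets = 23.3/11.3 = 2.06, winkles = 24.3/26.5 = 0.917.
Ranked: limpets > winkles > cockles > small mussels.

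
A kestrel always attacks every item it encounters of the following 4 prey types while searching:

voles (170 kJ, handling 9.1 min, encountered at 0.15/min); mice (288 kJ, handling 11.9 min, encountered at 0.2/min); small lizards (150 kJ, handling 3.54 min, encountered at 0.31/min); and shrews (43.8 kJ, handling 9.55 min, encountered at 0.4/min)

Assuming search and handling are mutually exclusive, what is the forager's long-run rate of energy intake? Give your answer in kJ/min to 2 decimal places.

R = Σλ_iE_i / (1 + Σλ_ih_i)
Numerator: 0.15×170 + 0.2×288 + 0.31×150 + 0.4×43.8 = 147.1
Denominator: 1 + 0.15×9.1 + 0.2×11.9 + 0.31×3.54 + 0.4×9.55 = 9.662
R = 147.1/9.662 = 15.23 kJ/min

15.23 kJ/min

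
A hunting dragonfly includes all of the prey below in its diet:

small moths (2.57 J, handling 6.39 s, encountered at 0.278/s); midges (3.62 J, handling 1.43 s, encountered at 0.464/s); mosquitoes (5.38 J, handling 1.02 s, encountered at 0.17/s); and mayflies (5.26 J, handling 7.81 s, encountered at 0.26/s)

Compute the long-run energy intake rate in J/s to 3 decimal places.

Energy encountered per unit search time: 0.278×2.57 + 0.464×3.62 + 0.17×5.38 + 0.26×5.26 = 4.676 J/s.
Handling time per unit search time: 0.278×6.39 + 0.464×1.43 + 0.17×1.02 + 0.26×7.81 = 4.644.
Rate = 4.676/(1 + 4.644) = 0.8286 J/s.

0.829 J/s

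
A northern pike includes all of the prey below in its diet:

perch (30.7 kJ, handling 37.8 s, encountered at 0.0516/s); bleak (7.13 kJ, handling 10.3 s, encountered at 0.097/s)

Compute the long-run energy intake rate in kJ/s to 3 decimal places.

R = Σλ_iE_i / (1 + Σλ_ih_i)
Numerator: 0.0516×30.7 + 0.097×7.13 = 2.276
Denominator: 1 + 0.0516×37.8 + 0.097×10.3 = 3.95
R = 2.276/3.95 = 0.5762 kJ/s

0.576 kJ/s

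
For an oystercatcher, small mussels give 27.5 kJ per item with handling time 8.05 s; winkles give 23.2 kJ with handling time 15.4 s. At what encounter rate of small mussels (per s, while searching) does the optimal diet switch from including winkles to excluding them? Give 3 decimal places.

At the threshold, the rate on small mussels alone equals the profitability of winkles: λ·27.5/(1 + λ·8.05) = 23.2/15.4 = 1.506.
Rearranging, λ(27.5 − 1.506×8.05) = 1.506, so λ = 1.506/15.37 = 0.098 per s.

0.098 per s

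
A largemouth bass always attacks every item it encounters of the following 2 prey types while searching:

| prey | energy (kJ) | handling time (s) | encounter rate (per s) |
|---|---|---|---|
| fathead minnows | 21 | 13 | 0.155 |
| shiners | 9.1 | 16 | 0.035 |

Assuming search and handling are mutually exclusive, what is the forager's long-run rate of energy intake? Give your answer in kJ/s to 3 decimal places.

Energy encountered per unit search time: 0.155×21 + 0.035×9.1 = 3.574 kJ/s.
Handling time per unit search time: 0.155×13 + 0.035×16 = 2.575.
Rate = 3.574/(1 + 2.575) = 0.9996 kJ/s.

1.000 kJ/s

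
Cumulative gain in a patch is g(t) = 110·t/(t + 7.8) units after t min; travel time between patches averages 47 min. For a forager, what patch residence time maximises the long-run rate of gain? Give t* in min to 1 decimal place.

19.1 min

Maximise g(t)/(T+t): set derivative to zero → g'(t)(T+t) = g(t).
g'(t) = 110·7.8/(t + 7.8)². Setting 110·7.8/(t+7.8)² = 110t/[(t+7.8)(47+t)] gives 7.8(47+t) = t(t+7.8), so t² = 7.8×47 = 366.6.
t* = √366.6 = 19.15 min.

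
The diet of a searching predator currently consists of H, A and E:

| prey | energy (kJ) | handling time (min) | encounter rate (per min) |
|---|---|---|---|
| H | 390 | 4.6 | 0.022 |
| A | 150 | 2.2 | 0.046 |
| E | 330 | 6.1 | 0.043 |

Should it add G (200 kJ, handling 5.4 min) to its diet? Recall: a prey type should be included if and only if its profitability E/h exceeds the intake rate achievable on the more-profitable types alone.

Yes

Current rate: (0.022×390 + 0.046×150 + 0.043×330)/(1 + 0.022×4.6 + 0.046×2.2 + 0.043×6.1) = 20.26 kJ/min.
Profitability of G: 200/5.4 = 37.04 kJ/min.
Since 37.04 > R, including G increases the long-run rate.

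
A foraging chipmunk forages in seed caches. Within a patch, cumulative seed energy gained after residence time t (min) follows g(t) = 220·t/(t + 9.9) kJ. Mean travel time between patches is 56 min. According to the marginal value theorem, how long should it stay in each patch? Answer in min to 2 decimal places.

23.55 min

Optimal t* satisfies g'(t*) = g(t*)/(T + t*).
g'(t) = 220·9.9/(t + 9.9)². Setting 220·9.9/(t+9.9)² = 220t/[(t+9.9)(56+t)] gives 9.9(56+t) = t(t+9.9), so t² = 9.9×56 = 554.4.
t* = √554.4 = 23.55 min.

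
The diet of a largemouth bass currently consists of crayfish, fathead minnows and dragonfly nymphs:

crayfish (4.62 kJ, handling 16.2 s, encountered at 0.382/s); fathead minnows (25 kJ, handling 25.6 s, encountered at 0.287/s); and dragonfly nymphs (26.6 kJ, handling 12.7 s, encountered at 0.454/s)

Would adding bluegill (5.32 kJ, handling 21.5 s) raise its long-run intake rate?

Current rate: (0.382×4.62 + 0.287×25 + 0.454×26.6)/(1 + 0.382×16.2 + 0.287×25.6 + 0.454×12.7) = 1.035 kJ/s.
bluegill: E/h = 5.32/21.5 = 0.2474 kJ/s.
0.2474 < 1.035, so adding bluegill would lower the average — exclude it.

No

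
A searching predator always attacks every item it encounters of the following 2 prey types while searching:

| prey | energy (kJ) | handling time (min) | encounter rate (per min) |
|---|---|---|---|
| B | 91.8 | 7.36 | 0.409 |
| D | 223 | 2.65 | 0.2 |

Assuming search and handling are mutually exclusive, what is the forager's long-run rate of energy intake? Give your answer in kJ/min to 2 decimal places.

R = (0.409×91.8 + 0.2×223) / (1 + 0.409×7.36 + 0.2×2.65) = 82.15/4.54 = 18.09 kJ/min.

18.09 kJ/min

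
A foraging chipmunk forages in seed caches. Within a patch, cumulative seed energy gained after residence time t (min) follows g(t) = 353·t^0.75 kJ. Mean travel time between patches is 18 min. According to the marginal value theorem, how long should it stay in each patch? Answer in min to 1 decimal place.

By the marginal value theorem, leave when the instantaneous gain rate g'(t) equals the habitat-wide average g(t)/(T + t).
g'(t) = 0.75·353·t^-0.25. Setting 0.75·353·t^-0.25 = 353·t^0.75/(18+t) gives 0.75(18+t) = t, so 0.25·t = 0.75×18.
t* = 0.75×18/0.25 = 54 min.

54.0 min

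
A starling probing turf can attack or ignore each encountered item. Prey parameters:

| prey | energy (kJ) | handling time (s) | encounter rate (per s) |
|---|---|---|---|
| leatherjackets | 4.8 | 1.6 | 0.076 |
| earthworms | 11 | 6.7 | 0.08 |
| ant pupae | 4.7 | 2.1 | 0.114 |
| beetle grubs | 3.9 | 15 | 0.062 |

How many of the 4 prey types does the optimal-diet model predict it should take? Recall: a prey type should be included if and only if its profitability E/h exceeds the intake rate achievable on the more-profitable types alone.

Rank by E/h (kJ/s): leatherjackets 3, ant pupae 2.24, earthworms 1.64, beetle grubs 0.26. Include each in turn until the next type's E/h falls below the running intake rate.
Rate on top 1: 0.3252. ant pupae: 2.24 > 0.3252 → include.
Rate on top 2: 0.6617. earthworms: 1.64 > 0.6617 → include.
Rate on top 3: 0.9386. beetle grubs: 0.26 < 0.9386 → exclude; stop.
Optimal diet: leatherjackets, ant pupae, earthworms — 3 of 4 types.

3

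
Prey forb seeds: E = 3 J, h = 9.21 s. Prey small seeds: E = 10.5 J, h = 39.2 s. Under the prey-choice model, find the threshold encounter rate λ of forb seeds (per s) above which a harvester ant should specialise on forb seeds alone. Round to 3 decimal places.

Drop small seeds once their profitability E₂/h₂ falls below the rate achievable on forb seeds alone: E₂/h₂ = λE₁/(1 + λh₁).
Solve for λ: λE₁h₂ = E₂(1 + λh₁) → λ(E₁h₂ − E₂h₁) = E₂ → λ = E₂/(E₁h₂ − E₂h₁).
λ = 10.5/(3×39.2 − 10.5×9.21) = 10.5/20.89 = 0.5025 per s.

0.503 per s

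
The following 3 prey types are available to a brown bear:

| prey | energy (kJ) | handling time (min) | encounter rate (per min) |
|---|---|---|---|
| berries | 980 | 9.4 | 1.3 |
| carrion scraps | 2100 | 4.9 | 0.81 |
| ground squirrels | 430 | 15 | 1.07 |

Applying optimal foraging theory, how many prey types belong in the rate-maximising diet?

1

E/h in descending order: carrion scraps 429, berries 104, ground squirrels 28.7 kJ/min. The optimal diet is the largest prefix of this list for which every included type satisfies E_i/h_i > R on the types above it.
Rate on top 1: 342.3. berries: 104 < 342.3 → exclude; stop.
Optimal diet: carrion scraps — 1 of 3 types.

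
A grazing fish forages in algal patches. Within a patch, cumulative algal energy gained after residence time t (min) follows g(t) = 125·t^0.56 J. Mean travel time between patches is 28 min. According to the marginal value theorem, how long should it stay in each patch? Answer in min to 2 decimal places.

35.64 min

Maximise g(t)/(T+t): set derivative to zero → g'(t)(T+t) = g(t).
g'(t) = 0.56·125·t^-0.44. Setting 0.56·125·t^-0.44 = 125·t^0.56/(28+t) gives 0.56(28+t) = t, so 0.44·t = 0.56×28.
t* = 0.56×28/0.44 = 35.64 min.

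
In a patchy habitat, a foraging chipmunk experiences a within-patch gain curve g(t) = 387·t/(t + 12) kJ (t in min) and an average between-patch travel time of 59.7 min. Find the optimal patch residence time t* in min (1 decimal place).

26.8 min

By the marginal value theorem, leave when the instantaneous gain rate g'(t) equals the habitat-wide average g(t)/(T + t).
g'(t) = 387·12/(t + 12)². Setting 387·12/(t+12)² = 387t/[(t+12)(59.7+t)] gives 12(59.7+t) = t(t+12), so t² = 12×59.7 = 716.4.
t* = √716.4 = 26.77 min.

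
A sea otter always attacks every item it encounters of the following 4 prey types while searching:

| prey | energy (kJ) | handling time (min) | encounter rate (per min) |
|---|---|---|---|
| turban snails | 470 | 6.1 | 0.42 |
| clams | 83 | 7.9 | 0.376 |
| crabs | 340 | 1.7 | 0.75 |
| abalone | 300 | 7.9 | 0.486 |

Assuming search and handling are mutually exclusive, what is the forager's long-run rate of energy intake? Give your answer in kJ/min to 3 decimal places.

54.041 kJ/min

Energy encountered per unit search time: 0.42×470 + 0.376×83 + 0.75×340 + 0.486×300 = 629.4 kJ/min.
Handling time per unit search time: 0.42×6.1 + 0.376×7.9 + 0.75×1.7 + 0.486×7.9 = 10.65.
Rate = 629.4/(1 + 10.65) = 54.04 kJ/min.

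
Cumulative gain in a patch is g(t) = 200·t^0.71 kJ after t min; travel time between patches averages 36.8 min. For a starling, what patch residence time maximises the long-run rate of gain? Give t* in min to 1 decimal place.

90.1 min

By the marginal value theorem, leave when the instantaneous gain rate g'(t) equals the habitat-wide average g(t)/(T + t).
g'(t) = 0.71·200·t^-0.29. Setting 0.71·200·t^-0.29 = 200·t^0.71/(36.8+t) gives 0.71(36.8+t) = t, so 0.29·t = 0.71×36.8.
t* = 0.71×36.8/0.29 = 90.1 min.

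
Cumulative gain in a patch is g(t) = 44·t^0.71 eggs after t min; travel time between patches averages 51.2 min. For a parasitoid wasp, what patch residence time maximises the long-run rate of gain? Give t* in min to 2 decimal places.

Maximise g(t)/(T+t): set derivative to zero → g'(t)(T+t) = g(t).
g'(t) = 0.71·44·t^-0.29. Setting 0.71·44·t^-0.29 = 44·t^0.71/(51.2+t) gives 0.71(51.2+t) = t, so 0.29·t = 0.71×51.2.
t* = 0.71×51.2/0.29 = 125.4 min.

125.35 min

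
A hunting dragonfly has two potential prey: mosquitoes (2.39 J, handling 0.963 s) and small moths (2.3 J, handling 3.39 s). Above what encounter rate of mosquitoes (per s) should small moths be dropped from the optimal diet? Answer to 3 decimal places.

0.391 per s

Drop small moths once their profitability E₂/h₂ falls below the rate achievable on mosquitoes alone: E₂/h₂ = λE₁/(1 + λh₁).
Solve for λ: λE₁h₂ = E₂(1 + λh₁) → λ(E₁h₂ − E₂h₁) = E₂ → λ = E₂/(E₁h₂ − E₂h₁).
λ = 2.3/(2.39×3.39 − 2.3×0.963) = 2.3/5.887 = 0.3907 per s.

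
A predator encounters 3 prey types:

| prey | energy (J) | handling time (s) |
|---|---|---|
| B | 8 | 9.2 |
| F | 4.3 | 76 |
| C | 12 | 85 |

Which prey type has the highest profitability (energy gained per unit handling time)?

B

Profitability E/h (J/s): B = 8/9.2 = 0.87, F = 4.3/76 = 0.0566, C = 12/85 = 0.141.
Ranked: B > C > F.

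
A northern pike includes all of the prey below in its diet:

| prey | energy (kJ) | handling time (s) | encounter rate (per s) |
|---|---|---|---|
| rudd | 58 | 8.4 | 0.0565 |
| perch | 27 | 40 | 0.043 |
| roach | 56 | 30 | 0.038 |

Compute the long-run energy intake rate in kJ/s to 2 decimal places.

R = Σλ_iE_i / (1 + Σλ_ih_i)
Numerator: 0.0565×58 + 0.043×27 + 0.038×56 = 6.566
Denominator: 1 + 0.0565×8.4 + 0.043×40 + 0.038×30 = 4.335
R = 6.566/4.335 = 1.515 kJ/s

1.51 kJ/s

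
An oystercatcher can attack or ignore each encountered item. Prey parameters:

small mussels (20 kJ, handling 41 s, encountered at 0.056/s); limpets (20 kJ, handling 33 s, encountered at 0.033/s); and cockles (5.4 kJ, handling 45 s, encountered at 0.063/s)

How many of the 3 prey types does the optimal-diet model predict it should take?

Profitabilities (E/h, kJ/s): limpets 0.606, small mussels 0.488, cockles 0.12. Add prey in this order while the next type's profitability exceeds the intake rate on those already taken.
Rate on top 1: 0.3159. small mussels: 0.488 > 0.3159 → include.
Rate on top 2: 0.4059. cockles: 0.12 < 0.4059 → exclude; stop.
Optimal diet: limpets, small mussels — 2 of 3 types.

2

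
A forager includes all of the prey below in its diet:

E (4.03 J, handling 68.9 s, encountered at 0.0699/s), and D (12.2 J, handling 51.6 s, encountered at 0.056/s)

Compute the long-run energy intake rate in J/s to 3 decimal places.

Energy encountered per unit search time: 0.0699×4.03 + 0.056×12.2 = 0.9649 J/s.
Handling time per unit search time: 0.0699×68.9 + 0.056×51.6 = 7.706.
Rate = 0.9649/(1 + 7.706) = 0.1108 J/s.

0.111 J/s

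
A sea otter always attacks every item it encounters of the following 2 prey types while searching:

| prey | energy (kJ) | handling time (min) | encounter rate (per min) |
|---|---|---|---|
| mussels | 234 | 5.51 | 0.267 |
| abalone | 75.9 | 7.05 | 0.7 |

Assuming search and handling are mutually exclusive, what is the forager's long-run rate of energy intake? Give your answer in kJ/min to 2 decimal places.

15.61 kJ/min

R = Σλ_iE_i / (1 + Σλ_ih_i)
Numerator: 0.267×234 + 0.7×75.9 = 115.6
Denominator: 1 + 0.267×5.51 + 0.7×7.05 = 7.406
R = 115.6/7.406 = 15.61 kJ/min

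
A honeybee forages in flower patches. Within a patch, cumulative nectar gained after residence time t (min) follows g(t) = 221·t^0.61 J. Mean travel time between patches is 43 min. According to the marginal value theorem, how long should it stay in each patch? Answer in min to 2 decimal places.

By the marginal value theorem, leave when the instantaneous gain rate g'(t) equals the habitat-wide average g(t)/(T + t).
g'(t) = 0.61·221·t^-0.39. Setting 0.61·221·t^-0.39 = 221·t^0.61/(43+t) gives 0.61(43+t) = t, so 0.39·t = 0.61×43.
t* = 0.61×43/0.39 = 67.26 min.

67.26 min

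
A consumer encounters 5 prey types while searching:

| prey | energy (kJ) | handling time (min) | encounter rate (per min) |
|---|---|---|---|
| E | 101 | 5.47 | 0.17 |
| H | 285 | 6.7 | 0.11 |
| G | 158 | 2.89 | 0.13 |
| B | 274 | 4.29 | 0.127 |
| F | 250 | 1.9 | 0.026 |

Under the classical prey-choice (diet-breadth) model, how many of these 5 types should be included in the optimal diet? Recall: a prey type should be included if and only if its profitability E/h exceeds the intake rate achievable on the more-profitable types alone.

Rank by E/h (kJ/min): F 132, B 63.9, G 54.7, H 42.5, E 18.5. Include each in turn until the next type's E/h falls below the running intake rate.
Rate on top 1: 6.194. B: 63.9 > 6.194 → include.
Rate on top 2: 25.9. G: 54.7 > 25.9 → include.
Rate on top 3: 31.39. H: 42.5 > 31.39 → include.
Rate on top 4: 34.43. E: 18.5 < 34.43 → exclude; stop.
Optimal diet: F, B, G, H — 4 of 5 types.

4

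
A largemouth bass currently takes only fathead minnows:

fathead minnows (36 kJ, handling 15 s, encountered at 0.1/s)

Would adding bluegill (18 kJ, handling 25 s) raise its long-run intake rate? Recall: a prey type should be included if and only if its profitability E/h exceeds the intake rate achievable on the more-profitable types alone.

No

Intake rate on the current diet: R = (0.1×36) / (1 + 0.1×15) = 3.6/2.5 = 1.44 kJ/s.
Profitability of bluegill: 18/25 = 0.72 kJ/s.
Since 0.72 < R, time spent handling bluegill is better spent searching.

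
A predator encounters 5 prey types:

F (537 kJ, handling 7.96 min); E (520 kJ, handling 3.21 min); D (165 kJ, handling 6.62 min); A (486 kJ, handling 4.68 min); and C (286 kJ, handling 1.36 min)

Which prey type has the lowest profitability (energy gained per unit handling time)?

Profitability E/h (kJ/min): F = 537/7.96 = 67.5, E = 520/3.21 = 162, D = 165/6.62 = 24.9, A = 486/4.68 = 104, C = 286/1.36 = 210.
Ranked: C > E > A > F > D.

D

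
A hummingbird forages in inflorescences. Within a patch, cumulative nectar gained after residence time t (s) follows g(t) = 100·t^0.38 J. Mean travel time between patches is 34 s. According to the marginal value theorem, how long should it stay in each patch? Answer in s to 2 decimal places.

Maximise g(t)/(T+t): set derivative to zero → g'(t)(T+t) = g(t).
g'(t) = 0.38·100·t^-0.62. Setting 0.38·100·t^-0.62 = 100·t^0.38/(34+t) gives 0.38(34+t) = t, so 0.62·t = 0.38×34.
t* = 0.38×34/0.62 = 20.84 s.

20.84 s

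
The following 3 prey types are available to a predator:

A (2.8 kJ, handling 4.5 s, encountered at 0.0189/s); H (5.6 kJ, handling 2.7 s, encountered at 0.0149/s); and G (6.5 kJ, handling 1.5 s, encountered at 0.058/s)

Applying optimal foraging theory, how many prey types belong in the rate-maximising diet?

E/h in descending order: G 4.33, H 2.07, A 0.622 kJ/s. The optimal diet is the largest prefix of this list for which every included type satisfies E_i/h_i > R on the types above it.
Rate on top 1: 0.3468. H: 2.07 > 0.3468 → include.
Rate on top 2: 0.4085. A: 0.622 > 0.4085 → include.
Optimal diet: G, H, A — 3 of 3 types.

3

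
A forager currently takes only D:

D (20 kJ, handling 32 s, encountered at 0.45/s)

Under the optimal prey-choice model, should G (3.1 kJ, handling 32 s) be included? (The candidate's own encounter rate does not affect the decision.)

No

Intake rate on the current diet: R = (0.45×20) / (1 + 0.45×32) = 9/15.4 = 0.5844 kJ/s.
Profitability of G: 3.1/32 = 0.09688 kJ/s.
0.09688 < 0.5844, so adding G would lower the average — exclude it.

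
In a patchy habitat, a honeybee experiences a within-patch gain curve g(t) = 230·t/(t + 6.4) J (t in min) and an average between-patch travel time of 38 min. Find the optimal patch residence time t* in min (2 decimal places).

15.59 min

Optimal t* satisfies g'(t*) = g(t*)/(T + t*).
g'(t) = 230·6.4/(t + 6.4)². Setting 230·6.4/(t+6.4)² = 230t/[(t+6.4)(38+t)] gives 6.4(38+t) = t(t+6.4), so t² = 6.4×38 = 243.2.
t* = √243.2 = 15.59 min.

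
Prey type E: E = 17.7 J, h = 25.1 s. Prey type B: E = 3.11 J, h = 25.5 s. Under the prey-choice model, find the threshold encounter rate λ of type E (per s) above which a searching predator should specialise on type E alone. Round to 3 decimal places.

0.008 per s

The zero-one rule: include type B iff E₂/h₂ > λE₁/(1+λh₁). Equality gives the switch point.
λE₁h₂ = E₂ + λE₂h₁ ⇒ λ = E₂/(E₁h₂ − E₂h₁) = 3.11/(451.3 − 78.06) = 0.008331 per s.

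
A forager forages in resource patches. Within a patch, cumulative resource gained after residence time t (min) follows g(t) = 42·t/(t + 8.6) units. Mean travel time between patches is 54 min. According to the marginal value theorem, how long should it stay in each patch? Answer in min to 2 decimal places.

Maximise g(t)/(T+t): set derivative to zero → g'(t)(T+t) = g(t).
g'(t) = 42·8.6/(t + 8.6)². Setting 42·8.6/(t+8.6)² = 42t/[(t+8.6)(54+t)] gives 8.6(54+t) = t(t+8.6), so t² = 8.6×54 = 464.4.
t* = √464.4 = 21.55 min.

21.55 min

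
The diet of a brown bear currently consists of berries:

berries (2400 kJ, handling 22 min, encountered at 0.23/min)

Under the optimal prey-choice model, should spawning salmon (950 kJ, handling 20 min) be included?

No

Current rate: (0.23×2400)/(1 + 0.23×22) = 91.09 kJ/min.
Profitability of spawning salmon: 950/20 = 47.5 kJ/min.
47.5 < 91.09, so adding spawning salmon would lower the average — exclude it.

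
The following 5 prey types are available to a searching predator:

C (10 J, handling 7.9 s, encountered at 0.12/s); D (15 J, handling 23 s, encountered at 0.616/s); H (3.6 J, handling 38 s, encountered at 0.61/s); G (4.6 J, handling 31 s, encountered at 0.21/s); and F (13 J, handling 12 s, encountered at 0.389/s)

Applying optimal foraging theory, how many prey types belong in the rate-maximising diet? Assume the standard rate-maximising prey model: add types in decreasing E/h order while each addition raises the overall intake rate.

Rank by E/h (J/s): C 1.27, F 1.08, D 0.652, G 0.148, H 0.0947. Include each in turn until the next type's E/h falls below the running intake rate.
Rate on top 1: 0.616. F: 1.08 > 0.616 → include.
Rate on top 2: 0.9457. D: 0.652 < 0.9457 → exclude; stop.
Optimal diet: C, F — 2 of 5 types.

2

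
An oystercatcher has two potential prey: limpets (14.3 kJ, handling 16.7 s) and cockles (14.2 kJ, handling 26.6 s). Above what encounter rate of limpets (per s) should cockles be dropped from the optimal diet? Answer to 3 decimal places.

0.099 per s

At the threshold, the rate on limpets alone equals the profitability of cockles: λ·14.3/(1 + λ·16.7) = 14.2/26.6 = 0.5338.
Rearranging, λ(14.3 − 0.5338×16.7) = 0.5338, so λ = 0.5338/5.385 = 0.09913 per s.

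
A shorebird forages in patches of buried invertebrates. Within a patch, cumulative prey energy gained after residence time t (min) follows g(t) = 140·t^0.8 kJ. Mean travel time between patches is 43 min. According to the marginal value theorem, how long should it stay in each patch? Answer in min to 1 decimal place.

By the marginal value theorem, leave when the instantaneous gain rate g'(t) equals the habitat-wide average g(t)/(T + t).
g'(t) = 0.8·140·t^-0.2. Setting 0.8·140·t^-0.2 = 140·t^0.8/(43+t) gives 0.8(43+t) = t, so 0.20·t = 0.8×43.
t* = 0.8×43/0.20 = 172 min.

172.0 min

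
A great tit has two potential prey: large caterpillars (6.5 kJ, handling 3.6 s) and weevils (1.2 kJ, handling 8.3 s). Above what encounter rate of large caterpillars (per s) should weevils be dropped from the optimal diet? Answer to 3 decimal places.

Drop weevils once their profitability E₂/h₂ falls below the rate achievable on large caterpillars alone: E₂/h₂ = λE₁/(1 + λh₁).
Solve for λ: λE₁h₂ = E₂(1 + λh₁) → λ(E₁h₂ − E₂h₁) = E₂ → λ = E₂/(E₁h₂ − E₂h₁).
λ = 1.2/(6.5×8.3 − 1.2×3.6) = 1.2/49.63 = 0.02418 per s.

0.024 per s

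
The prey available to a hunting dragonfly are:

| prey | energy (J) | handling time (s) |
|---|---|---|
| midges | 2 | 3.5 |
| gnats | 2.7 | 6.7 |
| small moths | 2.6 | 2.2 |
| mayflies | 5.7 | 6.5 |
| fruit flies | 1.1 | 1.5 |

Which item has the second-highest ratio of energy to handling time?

mayflies

Profitability E/h (J/s): midges = 2/3.5 = 0.571, gnats = 2.7/6.7 = 0.403, small moths = 2.6/2.2 = 1.18, mayflies = 5.7/6.5 = 0.877, fruit flies = 1.1/1.5 = 0.733.
Ranked: small moths > mayflies > fruit flies > midges > gnats.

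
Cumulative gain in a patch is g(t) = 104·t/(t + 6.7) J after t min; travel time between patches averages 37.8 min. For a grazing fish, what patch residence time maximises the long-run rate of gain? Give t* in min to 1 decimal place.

Optimal t* satisfies g'(t*) = g(t*)/(T + t*).
g'(t) = 104·6.7/(t + 6.7)². Setting 104·6.7/(t+6.7)² = 104t/[(t+6.7)(37.8+t)] gives 6.7(37.8+t) = t(t+6.7), so t² = 6.7×37.8 = 253.3.
t* = √253.3 = 15.91 min.

15.9 min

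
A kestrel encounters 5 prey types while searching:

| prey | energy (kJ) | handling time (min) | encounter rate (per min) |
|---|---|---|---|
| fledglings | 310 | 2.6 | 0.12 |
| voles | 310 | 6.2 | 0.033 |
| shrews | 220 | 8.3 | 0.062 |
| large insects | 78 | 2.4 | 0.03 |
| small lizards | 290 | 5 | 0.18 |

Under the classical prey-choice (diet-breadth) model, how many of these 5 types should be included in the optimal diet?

3

Profitabilities (E/h, kJ/min): fledglings 119, small lizards 58, voles 50, large insects 32.5, shrews 26.5. Add prey in this order while the next type's profitability exceeds the intake rate on those already taken.
Rate on top 1: 28.35. small lizards: 58 > 28.35 → include.
Rate on top 2: 40.42. voles: 50 > 40.42 → include.
Rate on top 3: 41.23. large insects: 32.5 < 41.23 → exclude; stop.
Optimal diet: fledglings, small lizards, voles — 3 of 5 types.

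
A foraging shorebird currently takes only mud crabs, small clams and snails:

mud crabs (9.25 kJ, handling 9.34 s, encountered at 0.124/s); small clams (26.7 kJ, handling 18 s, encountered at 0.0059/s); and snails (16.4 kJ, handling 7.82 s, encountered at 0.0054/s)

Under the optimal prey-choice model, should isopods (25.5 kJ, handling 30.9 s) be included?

Yes

Current rate: (0.124×9.25 + 0.0059×26.7 + 0.0054×16.4)/(1 + 0.124×9.34 + 0.0059×18 + 0.0054×7.82) = 0.604 kJ/s.
Profitability of isopods: 25.5/30.9 = 0.8252 kJ/s.
Since 0.8252 > R, including isopods increases the long-run rate.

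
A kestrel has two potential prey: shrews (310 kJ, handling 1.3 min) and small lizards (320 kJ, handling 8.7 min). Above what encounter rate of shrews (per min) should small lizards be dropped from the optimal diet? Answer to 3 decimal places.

At the threshold, the rate on shrews alone equals the profitability of small lizards: λ·310/(1 + λ·1.3) = 320/8.7 = 36.78.
Rearranging, λ(310 − 36.78×1.3) = 36.78, so λ = 36.78/262.2 = 0.1403 per min.

0.140 per min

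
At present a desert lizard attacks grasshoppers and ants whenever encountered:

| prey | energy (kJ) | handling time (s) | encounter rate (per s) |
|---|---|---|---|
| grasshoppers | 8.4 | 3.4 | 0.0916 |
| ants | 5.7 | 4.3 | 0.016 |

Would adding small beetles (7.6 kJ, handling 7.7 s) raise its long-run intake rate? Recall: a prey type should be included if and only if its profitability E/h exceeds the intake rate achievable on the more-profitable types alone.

Yes

Intake rate on the current diet: R = (0.0916×8.4 + 0.016×5.7) / (1 + 0.0916×3.4 + 0.016×4.3) = 0.8606/1.38 = 0.6235 kJ/s.
small beetles: E/h = 7.6/7.7 = 0.987 kJ/s.
Since 0.987 > R, including small beetles increases the long-run rate.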